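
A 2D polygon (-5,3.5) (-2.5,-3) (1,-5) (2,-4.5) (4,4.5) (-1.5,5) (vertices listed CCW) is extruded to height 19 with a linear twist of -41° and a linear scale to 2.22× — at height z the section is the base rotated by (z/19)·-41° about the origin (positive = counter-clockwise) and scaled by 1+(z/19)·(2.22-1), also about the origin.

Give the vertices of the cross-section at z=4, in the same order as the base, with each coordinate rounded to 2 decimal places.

Cross-section at z=4: (-5.55,5.29) (-3.67,-3.26) (0.30,-6.40) (1.64,-5.97) (5.82,4.84) (-0.92,6.50)

t = z/height = 4/19 = 0.210526
s = 1 + (scale-1)·z/height = 1 + (2.22-1)·4/19 = 1.256842
θ = twist·z/height = -41°·4/19 = -8.6316° = -0.150649 rad
cos θ = 0.988674, sin θ = -0.150080 (intermediates below are computed at full precision and shown rounded to 5 d.p.)
v1: (-5,3.5) → rotate → (-4.41809,4.21076) → ×s → (-5.55284,5.29226) → (-5.55,5.29)
v2: (-2.5,-3) → rotate → (-2.92193,-2.59082) → ×s → (-3.67240,-3.25625) → (-3.67,-3.26)
v3: (1,-5) → rotate → (0.23827,-5.09345) → ×s → (0.29947,-6.40166) → (0.30,-6.40)
v4: (2,-4.5) → rotate → (1.30199,-4.74919) → ×s → (1.63639,-5.96899) → (1.64,-5.97)
v5: (4,4.5) → rotate → (4.63006,3.84871) → ×s → (5.81925,4.83722) → (5.82,4.84)
v6: (-1.5,5) → rotate → (-0.73261,5.16849) → ×s → (-0.92077,6.49598) → (-0.92,6.50)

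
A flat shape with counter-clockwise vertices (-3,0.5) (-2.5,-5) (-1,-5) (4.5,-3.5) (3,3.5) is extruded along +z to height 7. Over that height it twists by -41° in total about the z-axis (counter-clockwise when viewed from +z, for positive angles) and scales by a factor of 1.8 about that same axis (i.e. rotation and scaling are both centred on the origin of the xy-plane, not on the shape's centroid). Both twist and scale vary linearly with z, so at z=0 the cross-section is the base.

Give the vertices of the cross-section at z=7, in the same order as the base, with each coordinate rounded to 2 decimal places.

Cross-section at z=7: (-3.48,4.22) (-9.30,-3.84) (-7.26,-5.61) (1.98,-10.07) (8.21,1.21)

t = z/height = 7/7 = 1
s = 1 + (scale-1)·z/height = 1 + (1.8-1)·7/7 = 1.800000
θ = twist·z/height = -41°·7/7 = -41.0000° = -0.715585 rad
cos θ = 0.754710, sin θ = -0.656059 (intermediates below are computed at full precision and shown rounded to 5 d.p.)
v1: (-3,0.5) → rotate → (-1.93610,2.34553) → ×s → (-3.48498,4.22196) → (-3.48,4.22)
v2: (-2.5,-5) → rotate → (-5.16707,-2.13340) → ×s → (-9.30072,-3.84012) → (-9.30,-3.84)
v3: (-1,-5) → rotate → (-4.03500,-3.11749) → ×s → (-7.26301,-5.61148) → (-7.26,-5.61)
v4: (4.5,-3.5) → rotate → (1.09999,-5.59375) → ×s → (1.97998,-10.06875) → (1.98,-10.07)
v5: (3,3.5) → rotate → (4.56034,0.67331) → ×s → (8.20860,1.21195) → (8.21,1.21)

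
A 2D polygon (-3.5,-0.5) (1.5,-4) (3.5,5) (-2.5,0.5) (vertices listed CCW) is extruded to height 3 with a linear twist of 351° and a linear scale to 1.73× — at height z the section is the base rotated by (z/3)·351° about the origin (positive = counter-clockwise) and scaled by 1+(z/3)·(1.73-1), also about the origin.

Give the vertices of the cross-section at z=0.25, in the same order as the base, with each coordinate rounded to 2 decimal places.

t = z/height = 0.25/3 = 0.0833333
s = 1 + (scale-1)·z/height = 1 + (1.73-1)·0.25/3 = 1.060833
θ = twist·z/height = 351°·0.25/3 = 29.2500° = 0.510509 rad
cos θ = 0.872496, sin θ = 0.488621 (intermediates below are computed at full precision and shown rounded to 5 d.p.)
v1: (-3.5,-0.5) → rotate → (-2.80943,-2.14642) → ×s → (-2.98033,-2.27700) → (-2.98,-2.28)
v2: (1.5,-4) → rotate → (3.26323,-2.75705) → ×s → (3.46174,-2.92477) → (3.46,-2.92)
v3: (3.5,5) → rotate → (0.61063,6.07265) → ×s → (0.64778,6.44207) → (0.65,6.44)
v4: (-2.5,0.5) → rotate → (-2.42555,-0.78531) → ×s → (-2.57310,-0.83308) → (-2.57,-0.83)

Cross-section at z=0.25: (-2.98,-2.28) (3.46,-2.92) (0.65,6.44) (-2.57,-0.83)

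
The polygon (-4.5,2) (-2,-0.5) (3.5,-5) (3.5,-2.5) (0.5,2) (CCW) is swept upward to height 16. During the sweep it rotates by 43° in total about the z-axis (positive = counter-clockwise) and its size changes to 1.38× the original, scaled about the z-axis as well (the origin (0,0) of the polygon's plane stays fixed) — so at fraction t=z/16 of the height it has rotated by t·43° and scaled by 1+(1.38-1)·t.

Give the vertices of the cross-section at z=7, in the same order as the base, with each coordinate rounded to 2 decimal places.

t = z/height = 7/16 = 0.4375
s = 1 + (scale-1)·z/height = 1 + (1.38-1)·7/16 = 1.166250
θ = twist·z/height = 43°·7/16 = 18.8125° = 0.328340 rad
cos θ = 0.946579, sin θ = 0.322472 (intermediates below are computed at full precision and shown rounded to 5 d.p.)
v1: (-4.5,2) → rotate → (-4.90455,0.44203) → ×s → (-5.71993,0.51552) → (-5.72,0.52)
v2: (-2,-0.5) → rotate → (-1.73192,-1.11823) → ×s → (-2.01985,-1.30414) → (-2.02,-1.30)
v3: (3.5,-5) → rotate → (4.92539,-3.60424) → ×s → (5.74423,-4.20345) → (5.74,-4.20)
v4: (3.5,-2.5) → rotate → (4.11921,-1.23779) → ×s → (4.80402,-1.44358) → (4.80,-1.44)
v5: (0.5,2) → rotate → (-0.17165,2.05439) → ×s → (-0.20019,2.39594) → (-0.20,2.40)

Cross-section at z=7: (-5.72,0.52) (-2.02,-1.30) (5.74,-4.20) (4.80,-1.44) (-0.20,2.40)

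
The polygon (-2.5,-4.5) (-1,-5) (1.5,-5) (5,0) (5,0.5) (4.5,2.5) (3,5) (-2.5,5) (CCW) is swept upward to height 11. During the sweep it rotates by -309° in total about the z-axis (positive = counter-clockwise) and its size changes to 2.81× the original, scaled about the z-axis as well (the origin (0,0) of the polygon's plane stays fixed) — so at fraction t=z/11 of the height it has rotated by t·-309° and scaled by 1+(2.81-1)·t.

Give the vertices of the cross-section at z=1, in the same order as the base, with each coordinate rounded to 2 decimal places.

t = z/height = 1/11 = 0.0909091
s = 1 + (scale-1)·z/height = 1 + (2.81-1)·1/11 = 1.164545
θ = twist·z/height = -309°·1/11 = -28.0909° = -0.490279 rad
cos θ = 0.882202, sin θ = -0.470872 (intermediates below are computed at full precision and shown rounded to 5 d.p.)
v1: (-2.5,-4.5) → rotate → (-4.32443,-2.79273) → ×s → (-5.03599,-3.25226) → (-5.04,-3.25)
v2: (-1,-5) → rotate → (-3.23656,-3.94014) → ×s → (-3.76912,-4.58847) → (-3.77,-4.59)
v3: (1.5,-5) → rotate → (-1.03106,-5.11732) → ×s → (-1.20071,-5.95935) → (-1.20,-5.96)
v4: (5,0) → rotate → (4.41101,-2.35436) → ×s → (5.13682,-2.74176) → (5.14,-2.74)
v5: (5,0.5) → rotate → (4.64644,-1.91326) → ×s → (5.41100,-2.22808) → (5.41,-2.23)
v6: (4.5,2.5) → rotate → (5.14709,0.08658) → ×s → (5.99402,0.10083) → (5.99,0.10)
v7: (3,5) → rotate → (5.00096,2.99839) → ×s → (5.82385,3.49176) → (5.82,3.49)
v8: (-2.5,5) → rotate → (0.14886,5.58819) → ×s → (0.17335,6.50770) → (0.17,6.51)

Cross-section at z=1: (-5.04,-3.25) (-3.77,-4.59) (-1.20,-5.96) (5.14,-2.74) (5.41,-2.23) (5.99,0.10) (5.82,3.49) (0.17,6.51)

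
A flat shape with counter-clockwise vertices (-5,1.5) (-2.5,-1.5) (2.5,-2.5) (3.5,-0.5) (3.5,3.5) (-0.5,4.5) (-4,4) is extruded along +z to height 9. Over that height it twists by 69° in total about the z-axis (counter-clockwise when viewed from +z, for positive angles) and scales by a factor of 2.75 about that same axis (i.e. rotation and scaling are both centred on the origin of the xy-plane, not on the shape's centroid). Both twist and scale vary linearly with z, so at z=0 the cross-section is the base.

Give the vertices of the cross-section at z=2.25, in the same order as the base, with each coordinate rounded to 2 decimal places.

Cross-section at z=2.25: (-7.50,-0.07) (-2.79,-3.12) (4.50,-2.37) (5.02,0.81) (3.31,6.30) (-2.60,5.96) (-7.20,3.79)

t = z/height = 2.25/9 = 0.25
s = 1 + (scale-1)·z/height = 1 + (2.75-1)·2.25/9 = 1.437500
θ = twist·z/height = 69°·2.25/9 = 17.2500° = 0.301069 rad
cos θ = 0.955020, sin θ = 0.296542 (intermediates below are computed at full precision and shown rounded to 5 d.p.)
v1: (-5,1.5) → rotate → (-5.21991,-0.05018) → ×s → (-7.50362,-0.07213) → (-7.50,-0.07)
v2: (-2.5,-1.5) → rotate → (-1.94274,-2.17388) → ×s → (-2.79269,-3.12496) → (-2.79,-3.12)
v3: (2.5,-2.5) → rotate → (3.12890,-1.64620) → ×s → (4.49780,-2.36641) → (4.50,-2.37)
v4: (3.5,-0.5) → rotate → (3.49084,0.56039) → ×s → (5.01808,0.80555) → (5.02,0.81)
v5: (3.5,3.5) → rotate → (2.30467,4.38047) → ×s → (3.31297,6.29692) → (3.31,6.30)
v6: (-0.5,4.5) → rotate → (-1.81195,4.14932) → ×s → (-2.60467,5.96465) → (-2.60,5.96)
v7: (-4,4) → rotate → (-5.00625,2.63391) → ×s → (-7.19648,3.78625) → (-7.20,3.79)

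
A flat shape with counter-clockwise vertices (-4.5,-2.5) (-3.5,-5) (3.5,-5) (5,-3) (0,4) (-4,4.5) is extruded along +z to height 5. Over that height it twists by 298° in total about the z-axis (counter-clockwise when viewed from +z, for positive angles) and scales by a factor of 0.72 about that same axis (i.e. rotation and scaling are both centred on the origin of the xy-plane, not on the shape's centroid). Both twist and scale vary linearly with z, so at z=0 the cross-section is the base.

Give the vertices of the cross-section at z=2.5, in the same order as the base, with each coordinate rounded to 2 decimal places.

t = z/height = 2.5/5 = 0.5
s = 1 + (scale-1)·z/height = 1 + (0.72-1)·2.5/5 = 0.860000
θ = twist·z/height = 298°·2.5/5 = 149.0000° = 2.600541 rad
cos θ = -0.857167, sin θ = 0.515038 (intermediates below are computed at full precision and shown rounded to 5 d.p.)
v1: (-4.5,-2.5) → rotate → (5.14485,-0.17475) → ×s → (4.42457,-0.15029) → (4.42,-0.15)
v2: (-3.5,-5) → rotate → (5.57528,2.48320) → ×s → (4.79474,2.13555) → (4.79,2.14)
v3: (3.5,-5) → rotate → (-0.42490,6.08847) → ×s → (-0.36541,5.23608) → (-0.37,5.24)
v4: (5,-3) → rotate → (-2.74072,5.14669) → ×s → (-2.35702,4.42616) → (-2.36,4.43)
v5: (0,4) → rotate → (-2.06015,-3.42867) → ×s → (-1.77173,-2.94866) → (-1.77,-2.95)
v6: (-4,4.5) → rotate → (1.11100,-5.91741) → ×s → (0.95546,-5.08897) → (0.96,-5.09)

Cross-section at z=2.5: (4.42,-0.15) (4.79,2.14) (-0.37,5.24) (-2.36,4.43) (-1.77,-2.95) (0.96,-5.09)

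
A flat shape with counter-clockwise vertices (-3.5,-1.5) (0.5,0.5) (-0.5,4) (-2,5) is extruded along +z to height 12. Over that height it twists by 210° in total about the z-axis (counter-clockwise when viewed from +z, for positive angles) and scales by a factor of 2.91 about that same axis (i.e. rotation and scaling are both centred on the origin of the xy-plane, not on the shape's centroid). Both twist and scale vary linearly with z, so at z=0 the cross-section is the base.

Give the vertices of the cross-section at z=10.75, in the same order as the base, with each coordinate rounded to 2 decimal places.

t = z/height = 10.75/12 = 0.895833
s = 1 + (scale-1)·z/height = 1 + (2.91-1)·10.75/12 = 2.711042
θ = twist·z/height = 210°·10.75/12 = 188.1250° = 3.283401 rad
cos θ = -0.989962, sin θ = -0.141333 (intermediates below are computed at full precision and shown rounded to 5 d.p.)
v1: (-3.5,-1.5) → rotate → (3.25287,1.97961) → ×s → (8.81866,5.36680) → (8.82,5.37)
v2: (0.5,0.5) → rotate → (-0.42431,-0.56565) → ×s → (-1.15033,-1.53349) → (-1.15,-1.53)
v3: (-0.5,4) → rotate → (1.06031,-3.88918) → ×s → (2.87455,-10.54373) → (2.87,-10.54)
v4: (-2,5) → rotate → (2.68659,-4.66714) → ×s → (7.28346,-12.65282) → (7.28,-12.65)

Cross-section at z=10.75: (8.82,5.37) (-1.15,-1.53) (2.87,-10.54) (7.28,-12.65)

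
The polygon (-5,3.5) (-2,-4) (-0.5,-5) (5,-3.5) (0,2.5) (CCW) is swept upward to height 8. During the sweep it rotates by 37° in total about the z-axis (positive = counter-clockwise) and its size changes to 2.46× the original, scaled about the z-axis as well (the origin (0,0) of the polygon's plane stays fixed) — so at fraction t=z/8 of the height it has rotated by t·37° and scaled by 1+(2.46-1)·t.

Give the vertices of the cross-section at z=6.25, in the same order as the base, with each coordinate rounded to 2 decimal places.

t = z/height = 6.25/8 = 0.78125
s = 1 + (scale-1)·z/height = 1 + (2.46-1)·6.25/8 = 2.140625
θ = twist·z/height = 37°·6.25/8 = 28.9063° = 0.504509 rad
cos θ = 0.875412, sin θ = 0.483378 (intermediates below are computed at full precision and shown rounded to 5 d.p.)
v1: (-5,3.5) → rotate → (-6.06888,0.64705) → ×s → (-12.99120,1.38510) → (-12.99,1.39)
v2: (-2,-4) → rotate → (0.18269,-4.46840) → ×s → (0.39107,-9.56518) → (0.39,-9.57)
v3: (-0.5,-5) → rotate → (1.97918,-4.61875) → ×s → (4.23669,-9.88701) → (4.24,-9.89)
v4: (5,-3.5) → rotate → (6.06888,-0.64705) → ×s → (12.99120,-1.38510) → (12.99,-1.39)
v5: (0,2.5) → rotate → (-1.20844,2.18853) → ×s → (-2.58683,4.68482) → (-2.59,4.68)

Cross-section at z=6.25: (-12.99,1.39) (0.39,-9.57) (4.24,-9.89) (12.99,-1.39) (-2.59,4.68)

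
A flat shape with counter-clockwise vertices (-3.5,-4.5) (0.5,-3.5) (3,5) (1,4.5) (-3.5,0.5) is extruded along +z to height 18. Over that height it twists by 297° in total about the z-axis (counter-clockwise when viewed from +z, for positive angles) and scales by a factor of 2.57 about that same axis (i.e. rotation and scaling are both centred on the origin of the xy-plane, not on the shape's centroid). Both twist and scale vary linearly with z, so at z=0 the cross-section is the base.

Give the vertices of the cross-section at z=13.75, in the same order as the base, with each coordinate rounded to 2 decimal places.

Cross-section at z=13.75: (-1.96,12.38) (-6.37,4.46) (3.52,-12.33) (5.72,-8.37) (6.06,4.87)

t = z/height = 13.75/18 = 0.763889
s = 1 + (scale-1)·z/height = 1 + (2.57-1)·13.75/18 = 2.199306
θ = twist·z/height = 297°·13.75/18 = 226.8750° = 3.959716 rad
cos θ = -0.683592, sin θ = -0.729864 (intermediates below are computed at full precision and shown rounded to 5 d.p.)
v1: (-3.5,-4.5) → rotate → (-0.89182,5.63069) → ×s → (-1.96137,12.38361) → (-1.96,12.38)
v2: (0.5,-3.5) → rotate → (-2.89632,2.02764) → ×s → (-6.36989,4.45940) → (-6.37,4.46)
v3: (3,5) → rotate → (1.59854,-5.60755) → ×s → (3.51569,-12.33272) → (3.52,-12.33)
v4: (1,4.5) → rotate → (2.60080,-3.80603) → ×s → (5.71995,-8.37062) → (5.72,-8.37)
v5: (-3.5,0.5) → rotate → (2.75751,2.21273) → ×s → (6.06460,4.86647) → (6.06,4.87)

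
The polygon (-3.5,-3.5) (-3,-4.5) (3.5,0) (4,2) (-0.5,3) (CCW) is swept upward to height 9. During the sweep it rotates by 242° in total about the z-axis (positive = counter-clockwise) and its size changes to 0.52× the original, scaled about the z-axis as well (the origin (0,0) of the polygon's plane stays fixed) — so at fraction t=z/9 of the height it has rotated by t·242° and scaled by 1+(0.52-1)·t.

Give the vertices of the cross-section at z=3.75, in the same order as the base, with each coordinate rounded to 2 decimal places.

Cross-section at z=3.75: (3.28,-2.22) (3.99,-1.68) (-0.53,2.75) (-2.17,2.84) (-2.28,-0.84)

t = z/height = 3.75/9 = 0.416667
s = 1 + (scale-1)·z/height = 1 + (0.52-1)·3.75/9 = 0.800000
θ = twist·z/height = 242°·3.75/9 = 100.8333° = 1.759874 rad
cos θ = -0.187953, sin θ = 0.982178 (intermediates below are computed at full precision and shown rounded to 5 d.p.)
v1: (-3.5,-3.5) → rotate → (4.09546,-2.77979) → ×s → (3.27637,-2.22383) → (3.28,-2.22)
v2: (-3,-4.5) → rotate → (4.98366,-2.10075) → ×s → (3.98693,-1.68060) → (3.99,-1.68)
v3: (3.5,0) → rotate → (-0.65783,3.43762) → ×s → (-0.52627,2.75010) → (-0.53,2.75)
v4: (4,2) → rotate → (-2.71617,3.55281) → ×s → (-2.17293,2.84225) → (-2.17,2.84)
v5: (-0.5,3) → rotate → (-2.85256,-1.05495) → ×s → (-2.28205,-0.84396) → (-2.28,-0.84)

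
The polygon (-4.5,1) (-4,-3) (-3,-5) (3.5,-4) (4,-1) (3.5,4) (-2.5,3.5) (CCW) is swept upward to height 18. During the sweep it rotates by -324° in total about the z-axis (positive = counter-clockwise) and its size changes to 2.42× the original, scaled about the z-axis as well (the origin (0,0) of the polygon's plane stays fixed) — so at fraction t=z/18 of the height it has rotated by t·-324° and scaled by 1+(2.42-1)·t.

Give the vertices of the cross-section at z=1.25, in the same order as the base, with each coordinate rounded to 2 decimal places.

Cross-section at z=1.25: (-4.15,2.91) (-5.32,-1.36) (-5.15,-3.81) (1.87,-5.53) (3.64,-2.70) (5.23,2.59) (-1.07,4.60)

t = z/height = 1.25/18 = 0.0694444
s = 1 + (scale-1)·z/height = 1 + (2.42-1)·1.25/18 = 1.098611
θ = twist·z/height = -324°·1.25/18 = -22.5000° = -0.392699 rad
cos θ = 0.923880, sin θ = -0.382683 (intermediates below are computed at full precision and shown rounded to 5 d.p.)
v1: (-4.5,1) → rotate → (-3.77477,2.64595) → ×s → (-4.14701,2.90688) → (-4.15,2.91)
v2: (-4,-3) → rotate → (-4.84357,-1.24090) → ×s → (-5.32120,-1.36327) → (-5.32,-1.36)
v3: (-3,-5) → rotate → (-4.68506,-3.47135) → ×s → (-5.14705,-3.81366) → (-5.15,-3.81)
v4: (3.5,-4) → rotate → (1.70284,-5.03491) → ×s → (1.87076,-5.53141) → (1.87,-5.53)
v5: (4,-1) → rotate → (3.31283,-2.45461) → ×s → (3.63952,-2.69667) → (3.64,-2.70)
v6: (3.5,4) → rotate → (4.76431,2.35613) → ×s → (5.23413,2.58847) → (5.23,2.59)
v7: (-2.5,3.5) → rotate → (-0.97031,4.19029) → ×s → (-1.06599,4.60350) → (-1.07,4.60)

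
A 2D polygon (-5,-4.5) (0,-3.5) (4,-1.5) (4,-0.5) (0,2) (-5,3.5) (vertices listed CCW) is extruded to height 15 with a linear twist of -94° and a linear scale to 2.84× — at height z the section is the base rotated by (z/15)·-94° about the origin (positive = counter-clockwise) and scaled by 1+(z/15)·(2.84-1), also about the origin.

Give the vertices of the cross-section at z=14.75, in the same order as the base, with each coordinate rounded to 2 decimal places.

Cross-section at z=14.75: (-12.03,14.57) (-9.82,0.42) (-4.69,-11.05) (-1.88,-11.17) (5.61,-0.24) (10.42,13.62)

t = z/height = 14.75/15 = 0.983333
s = 1 + (scale-1)·z/height = 1 + (2.84-1)·14.75/15 = 2.809333
θ = twist·z/height = -94°·14.75/15 = -92.4333° = -1.613266 rad
cos θ = -0.042457, sin θ = -0.999098 (intermediates below are computed at full precision and shown rounded to 5 d.p.)
v1: (-5,-4.5) → rotate → (-4.28366,5.18655) → ×s → (-12.03422,14.57074) → (-12.03,14.57)
v2: (0,-3.5) → rotate → (-3.49684,0.14860) → ×s → (-9.82380,0.41746) → (-9.82,0.42)
v3: (4,-1.5) → rotate → (-1.66848,-3.93271) → ×s → (-4.68730,-11.04829) → (-4.69,-11.05)
v4: (4,-0.5) → rotate → (-0.66938,-3.97516) → ×s → (-1.88050,-11.16756) → (-1.88,-11.17)
v5: (0,2) → rotate → (1.99820,-0.08491) → ×s → (5.61360,-0.23855) → (5.61,-0.24)
v6: (-5,3.5) → rotate → (3.70913,4.84689) → ×s → (10.42018,13.61654) → (10.42,13.62)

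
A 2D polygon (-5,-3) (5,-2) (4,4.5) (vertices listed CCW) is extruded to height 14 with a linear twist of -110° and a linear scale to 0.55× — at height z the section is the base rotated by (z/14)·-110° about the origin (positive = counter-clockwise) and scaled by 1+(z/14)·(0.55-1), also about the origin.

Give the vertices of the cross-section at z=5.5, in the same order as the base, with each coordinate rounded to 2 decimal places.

Cross-section at z=5.5: (-4.69,1.02) (1.87,-4.02) (4.94,0.45)

t = z/height = 5.5/14 = 0.392857
s = 1 + (scale-1)·z/height = 1 + (0.55-1)·5.5/14 = 0.823214
θ = twist·z/height = -110°·5.5/14 = -43.2143° = -0.754232 rad
cos θ = 0.728798, sin θ = -0.684729 (intermediates below are computed at full precision and shown rounded to 5 d.p.)
v1: (-5,-3) → rotate → (-5.69818,1.23725) → ×s → (-4.69082,1.01852) → (-4.69,1.02)
v2: (5,-2) → rotate → (2.27453,-4.88124) → ×s → (1.87243,-4.01831) → (1.87,-4.02)
v3: (4,4.5) → rotate → (5.99647,0.54068) → ×s → (4.93638,0.44509) → (4.94,0.45)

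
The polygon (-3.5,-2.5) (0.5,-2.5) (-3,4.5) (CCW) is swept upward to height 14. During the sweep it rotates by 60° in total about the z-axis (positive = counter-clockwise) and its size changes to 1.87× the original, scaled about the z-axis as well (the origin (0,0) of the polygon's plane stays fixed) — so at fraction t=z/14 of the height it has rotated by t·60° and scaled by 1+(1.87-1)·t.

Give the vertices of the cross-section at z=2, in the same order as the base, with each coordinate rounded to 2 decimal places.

Cross-section at z=2: (-3.47,-3.37) (0.97,-2.70) (-4.09,4.50)

t = z/height = 2/14 = 0.142857
s = 1 + (scale-1)·z/height = 1 + (1.87-1)·2/14 = 1.124286
θ = twist·z/height = 60°·2/14 = 8.5714° = 0.149600 rad
cos θ = 0.988831, sin θ = 0.149042 (intermediates below are computed at full precision and shown rounded to 5 d.p.)
v1: (-3.5,-2.5) → rotate → (-3.08830,-2.99372) → ×s → (-3.47213,-3.36580) → (-3.47,-3.37)
v2: (0.5,-2.5) → rotate → (0.86702,-2.39756) → ×s → (0.97478,-2.69554) → (0.97,-2.70)
v3: (-3,4.5) → rotate → (-3.63718,4.00261) → ×s → (-4.08923,4.50008) → (-4.09,4.50)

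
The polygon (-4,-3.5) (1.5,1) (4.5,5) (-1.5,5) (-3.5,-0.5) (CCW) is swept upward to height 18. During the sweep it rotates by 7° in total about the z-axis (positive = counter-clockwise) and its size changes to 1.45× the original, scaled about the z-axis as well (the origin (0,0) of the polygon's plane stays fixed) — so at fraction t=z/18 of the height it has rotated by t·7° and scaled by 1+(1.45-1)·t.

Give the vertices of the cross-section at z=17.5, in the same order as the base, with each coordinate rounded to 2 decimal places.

t = z/height = 17.5/18 = 0.972222
s = 1 + (scale-1)·z/height = 1 + (1.45-1)·17.5/18 = 1.437500
θ = twist·z/height = 7°·17.5/18 = 6.8056° = 0.118779 rad
cos θ = 0.992954, sin θ = 0.118500 (intermediates below are computed at full precision and shown rounded to 5 d.p.)
v1: (-4,-3.5) → rotate → (-3.55707,-3.94934) → ×s → (-5.11328,-5.67718) → (-5.11,-5.68)
v2: (1.5,1) → rotate → (1.37093,1.17070) → ×s → (1.97071,1.68289) → (1.97,1.68)
v3: (4.5,5) → rotate → (3.87579,5.49802) → ×s → (5.57145,7.90341) → (5.57,7.90)
v4: (-1.5,5) → rotate → (-2.08193,4.78702) → ×s → (-2.99278,6.88134) → (-2.99,6.88)
v5: (-3.5,-0.5) → rotate → (-3.41609,-0.91123) → ×s → (-4.91063,-1.30989) → (-4.91,-1.31)

Cross-section at z=17.5: (-5.11,-5.68) (1.97,1.68) (5.57,7.90) (-2.99,6.88) (-4.91,-1.31)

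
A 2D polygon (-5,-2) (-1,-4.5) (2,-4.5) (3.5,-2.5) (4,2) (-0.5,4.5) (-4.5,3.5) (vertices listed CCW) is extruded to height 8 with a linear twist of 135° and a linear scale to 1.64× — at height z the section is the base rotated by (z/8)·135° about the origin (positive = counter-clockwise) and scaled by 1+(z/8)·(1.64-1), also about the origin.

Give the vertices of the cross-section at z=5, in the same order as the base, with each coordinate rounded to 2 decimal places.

Cross-section at z=5: (2.10,-7.24) (6.13,-2.01) (6.54,2.17) (3.96,4.53) (-2.24,5.85) (-6.34,-0.08) (-5.49,-5.79)

t = z/height = 5/8 = 0.625
s = 1 + (scale-1)·z/height = 1 + (1.64-1)·5/8 = 1.400000
θ = twist·z/height = 135°·5/8 = 84.3750° = 1.472622 rad
cos θ = 0.098017, sin θ = 0.995185 (intermediates below are computed at full precision and shown rounded to 5 d.p.)
v1: (-5,-2) → rotate → (1.50028,-5.17196) → ×s → (2.10040,-7.24074) → (2.10,-7.24)
v2: (-1,-4.5) → rotate → (4.38031,-1.43626) → ×s → (6.13244,-2.01077) → (6.13,-2.01)
v3: (2,-4.5) → rotate → (4.67437,1.54929) → ×s → (6.54411,2.16901) → (6.54,2.17)
v4: (3.5,-2.5) → rotate → (2.83102,3.23810) → ×s → (3.96343,4.53335) → (3.96,4.53)
v5: (4,2) → rotate → (-1.59830,4.17677) → ×s → (-2.23762,5.84748) → (-2.24,5.85)
v6: (-0.5,4.5) → rotate → (-4.52734,-0.05652) → ×s → (-6.33828,-0.07912) → (-6.34,-0.08)
v7: (-4.5,3.5) → rotate → (-3.92422,-4.13527) → ×s → (-5.49391,-5.78938) → (-5.49,-5.79)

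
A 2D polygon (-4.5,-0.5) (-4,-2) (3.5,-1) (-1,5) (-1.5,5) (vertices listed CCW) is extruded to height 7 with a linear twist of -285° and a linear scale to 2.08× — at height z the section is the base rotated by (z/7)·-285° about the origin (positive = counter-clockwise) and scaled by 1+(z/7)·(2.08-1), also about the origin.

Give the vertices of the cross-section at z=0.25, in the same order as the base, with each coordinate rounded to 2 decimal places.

t = z/height = 0.25/7 = 0.0357143
s = 1 + (scale-1)·z/height = 1 + (2.08-1)·0.25/7 = 1.038571
θ = twist·z/height = -285°·0.25/7 = -10.1786° = -0.177650 rad
cos θ = 0.984262, sin θ = -0.176717 (intermediates below are computed at full precision and shown rounded to 5 d.p.)
v1: (-4.5,-0.5) → rotate → (-4.51754,0.30309) → ×s → (-4.69178,0.31478) → (-4.69,0.31)
v2: (-4,-2) → rotate → (-4.29048,-1.26166) → ×s → (-4.45597,-1.31032) → (-4.46,-1.31)
v3: (3.5,-1) → rotate → (3.26820,-1.60277) → ×s → (3.39426,-1.66459) → (3.39,-1.66)
v4: (-1,5) → rotate → (-0.10068,5.09803) → ×s → (-0.10456,5.29466) → (-0.10,5.29)
v5: (-1.5,5) → rotate → (-0.59281,5.18638) → ×s → (-0.61567,5.38643) → (-0.62,5.39)

Cross-section at z=0.25: (-4.69,0.31) (-4.46,-1.31) (3.39,-1.66) (-0.10,5.29) (-0.62,5.39)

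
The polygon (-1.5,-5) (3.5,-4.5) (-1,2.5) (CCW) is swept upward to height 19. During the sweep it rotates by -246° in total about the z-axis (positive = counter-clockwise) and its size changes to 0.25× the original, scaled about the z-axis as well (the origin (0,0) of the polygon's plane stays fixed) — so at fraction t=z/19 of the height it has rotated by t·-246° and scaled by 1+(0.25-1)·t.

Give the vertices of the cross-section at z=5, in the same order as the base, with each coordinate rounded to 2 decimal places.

t = z/height = 5/19 = 0.263158
s = 1 + (scale-1)·z/height = 1 + (0.25-1)·5/19 = 0.802632
θ = twist·z/height = -246°·5/19 = -64.7368° = -1.129871 rad
cos θ = 0.426776, sin θ = -0.904357 (intermediates below are computed at full precision and shown rounded to 5 d.p.)
v1: (-1.5,-5) → rotate → (-5.16195,-0.77735) → ×s → (-4.14314,-0.62392) → (-4.14,-0.62)
v2: (3.5,-4.5) → rotate → (-2.57589,-5.08574) → ×s → (-2.06749,-4.08198) → (-2.07,-4.08)
v3: (-1,2.5) → rotate → (1.83412,1.97130) → ×s → (1.47212,1.58223) → (1.47,1.58)

Cross-section at z=5: (-4.14,-0.62) (-2.07,-4.08) (1.47,1.58)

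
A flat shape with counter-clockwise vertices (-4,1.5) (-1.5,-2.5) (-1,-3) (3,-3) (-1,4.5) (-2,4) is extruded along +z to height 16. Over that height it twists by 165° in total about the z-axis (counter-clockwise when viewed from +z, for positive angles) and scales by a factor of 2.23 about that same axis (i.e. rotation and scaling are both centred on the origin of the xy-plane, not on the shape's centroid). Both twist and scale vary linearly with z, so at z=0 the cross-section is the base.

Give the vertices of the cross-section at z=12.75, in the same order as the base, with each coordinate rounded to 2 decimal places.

t = z/height = 12.75/16 = 0.796875
s = 1 + (scale-1)·z/height = 1 + (2.23-1)·12.75/16 = 1.980156
θ = twist·z/height = 165°·12.75/16 = 131.4844° = 2.294835 rad
cos θ = -0.662416, sin θ = 0.749136 (intermediates below are computed at full precision and shown rounded to 5 d.p.)
v1: (-4,1.5) → rotate → (1.52596,-3.99017) → ×s → (3.02164,-7.90116) → (3.02,-7.90)
v2: (-1.5,-2.5) → rotate → (2.86646,0.53233) → ×s → (5.67605,1.05411) → (5.68,1.05)
v3: (-1,-3) → rotate → (2.90982,1.23811) → ×s → (5.76191,2.45165) → (5.76,2.45)
v4: (3,-3) → rotate → (0.26016,4.23466) → ×s → (0.51516,8.38528) → (0.52,8.39)
v5: (-1,4.5) → rotate → (-2.70870,-3.73001) → ×s → (-5.36365,-7.38600) → (-5.36,-7.39)
v6: (-2,4) → rotate → (-1.67171,-4.14794) → ×s → (-3.31025,-8.21356) → (-3.31,-8.21)

Cross-section at z=12.75: (3.02,-7.90) (5.68,1.05) (5.76,2.45) (0.52,8.39) (-5.36,-7.39) (-3.31,-8.21)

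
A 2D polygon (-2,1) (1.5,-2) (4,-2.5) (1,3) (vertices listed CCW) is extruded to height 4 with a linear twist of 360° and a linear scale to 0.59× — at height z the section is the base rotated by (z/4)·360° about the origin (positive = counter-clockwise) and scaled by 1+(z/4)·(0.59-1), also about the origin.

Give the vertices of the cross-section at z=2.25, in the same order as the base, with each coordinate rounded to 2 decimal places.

Cross-section at z=2.25: (1.72,-0.12) (-1.66,0.98) (-3.58,0.60) (0.17,-2.43)

t = z/height = 2.25/4 = 0.5625
s = 1 + (scale-1)·z/height = 1 + (0.59-1)·2.25/4 = 0.769375
θ = twist·z/height = 360°·2.25/4 = 202.5000° = 3.534292 rad
cos θ = -0.923880, sin θ = -0.382683 (intermediates below are computed at full precision and shown rounded to 5 d.p.)
v1: (-2,1) → rotate → (2.23044,-0.15851) → ×s → (1.71605,-0.12196) → (1.72,-0.12)
v2: (1.5,-2) → rotate → (-2.15119,1.27373) → ×s → (-1.65507,0.97998) → (-1.66,0.98)
v3: (4,-2.5) → rotate → (-4.65223,0.77897) → ×s → (-3.57931,0.59932) → (-3.58,0.60)
v4: (1,3) → rotate → (0.22417,-3.15432) → ×s → (0.17247,-2.42686) → (0.17,-2.43)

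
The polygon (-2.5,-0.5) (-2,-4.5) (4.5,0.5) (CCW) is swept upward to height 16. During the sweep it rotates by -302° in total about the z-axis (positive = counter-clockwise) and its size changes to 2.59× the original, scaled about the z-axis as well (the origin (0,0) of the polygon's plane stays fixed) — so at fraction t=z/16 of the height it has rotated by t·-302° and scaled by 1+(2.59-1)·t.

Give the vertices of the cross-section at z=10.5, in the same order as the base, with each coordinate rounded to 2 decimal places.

t = z/height = 10.5/16 = 0.65625
s = 1 + (scale-1)·z/height = 1 + (2.59-1)·10.5/16 = 2.043438
θ = twist·z/height = -302°·10.5/16 = -198.1875° = -3.459024 rad
cos θ = -0.950040, sin θ = 0.312128 (intermediates below are computed at full precision and shown rounded to 5 d.p.)
v1: (-2.5,-0.5) → rotate → (2.53116,-0.30530) → ×s → (5.17228,-0.62386) → (5.17,-0.62)
v2: (-2,-4.5) → rotate → (3.30465,3.65093) → ×s → (6.75286,7.46044) → (6.75,7.46)
v3: (4.5,0.5) → rotate → (-4.43124,0.92955) → ×s → (-9.05497,1.89949) → (-9.05,1.90)

Cross-section at z=10.5: (5.17,-0.62) (6.75,7.46) (-9.05,1.90)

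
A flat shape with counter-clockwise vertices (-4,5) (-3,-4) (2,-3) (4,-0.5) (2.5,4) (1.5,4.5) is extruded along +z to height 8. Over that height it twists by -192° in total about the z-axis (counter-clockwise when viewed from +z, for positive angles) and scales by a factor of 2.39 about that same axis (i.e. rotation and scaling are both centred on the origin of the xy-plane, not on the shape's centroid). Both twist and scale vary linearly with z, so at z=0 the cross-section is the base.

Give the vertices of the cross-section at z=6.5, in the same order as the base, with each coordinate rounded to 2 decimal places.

Cross-section at z=6.5: (12.11,-6.26) (2.37,10.38) (-6.49,4.10) (-8.21,-2.49) (-1.40,-9.95) (0.98,-10.05)

t = z/height = 6.5/8 = 0.8125
s = 1 + (scale-1)·z/height = 1 + (2.39-1)·6.5/8 = 2.129375
θ = twist·z/height = -192°·6.5/8 = -156.0000° = -2.722714 rad
cos θ = -0.913545, sin θ = -0.406737 (intermediates below are computed at full precision and shown rounded to 5 d.p.)
v1: (-4,5) → rotate → (5.68787,-2.94078) → ×s → (12.11160,-6.26202) → (12.11,-6.26)
v2: (-3,-4) → rotate → (1.11369,4.87439) → ×s → (2.37146,10.37941) → (2.37,10.38)
v3: (2,-3) → rotate → (-3.04730,1.92716) → ×s → (-6.48885,4.10365) → (-6.49,4.10)
v4: (4,-0.5) → rotate → (-3.85755,-1.17017) → ×s → (-8.21417,-2.49174) → (-8.21,-2.49)
v5: (2.5,4) → rotate → (-0.65692,-4.67102) → ×s → (-1.39882,-9.94636) → (-1.40,-9.95)
v6: (1.5,4.5) → rotate → (0.46000,-4.72106) → ×s → (0.97951,-10.05291) → (0.98,-10.05)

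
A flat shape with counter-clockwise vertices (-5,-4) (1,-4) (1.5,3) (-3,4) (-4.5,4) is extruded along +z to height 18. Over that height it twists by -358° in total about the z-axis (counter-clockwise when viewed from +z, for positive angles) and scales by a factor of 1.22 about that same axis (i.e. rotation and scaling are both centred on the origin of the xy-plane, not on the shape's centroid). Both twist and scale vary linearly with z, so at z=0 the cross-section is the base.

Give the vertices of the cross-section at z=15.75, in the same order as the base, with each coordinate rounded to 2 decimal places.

t = z/height = 15.75/18 = 0.875
s = 1 + (scale-1)·z/height = 1 + (1.22-1)·15.75/18 = 1.192500
θ = twist·z/height = -358°·15.75/18 = -313.2500° = -5.467244 rad
cos θ = 0.685183, sin θ = 0.728371 (intermediates below are computed at full precision and shown rounded to 5 d.p.)
v1: (-5,-4) → rotate → (-0.51243,-6.38259) → ×s → (-0.61107,-7.61123) → (-0.61,-7.61)
v2: (1,-4) → rotate → (3.59867,-2.01236) → ×s → (4.29141,-2.39974) → (4.29,-2.40)
v3: (1.5,3) → rotate → (-1.15734,3.14811) → ×s → (-1.38013,3.75412) → (-1.38,3.75)
v4: (-3,4) → rotate → (-4.96903,0.55562) → ×s → (-5.92557,0.66258) → (-5.93,0.66)
v5: (-4.5,4) → rotate → (-5.99681,-0.53694) → ×s → (-7.15119,-0.64030) → (-7.15,-0.64)

Cross-section at z=15.75: (-0.61,-7.61) (4.29,-2.40) (-1.38,3.75) (-5.93,0.66) (-7.15,-0.64)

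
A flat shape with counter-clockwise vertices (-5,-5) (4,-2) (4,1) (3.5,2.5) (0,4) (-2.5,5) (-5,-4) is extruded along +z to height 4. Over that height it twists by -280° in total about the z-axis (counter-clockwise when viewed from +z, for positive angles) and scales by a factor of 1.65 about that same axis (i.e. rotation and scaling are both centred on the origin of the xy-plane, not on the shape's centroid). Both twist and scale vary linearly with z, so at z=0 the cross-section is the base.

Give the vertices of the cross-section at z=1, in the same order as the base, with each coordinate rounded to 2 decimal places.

t = z/height = 1/4 = 0.25
s = 1 + (scale-1)·z/height = 1 + (1.65-1)·1/4 = 1.162500
θ = twist·z/height = -280°·1/4 = -70.0000° = -1.221730 rad
cos θ = 0.342020, sin θ = -0.939693 (intermediates below are computed at full precision and shown rounded to 5 d.p.)
v1: (-5,-5) → rotate → (-6.40856,2.98836) → ×s → (-7.44996,3.47397) → (-7.45,3.47)
v2: (4,-2) → rotate → (-0.51130,-4.44281) → ×s → (-0.59439,-5.16477) → (-0.59,-5.16)
v3: (4,1) → rotate → (2.30777,-3.41675) → ×s → (2.68279,-3.97197) → (2.68,-3.97)
v4: (3.5,2.5) → rotate → (3.54630,-2.43387) → ×s → (4.12258,-2.82938) → (4.12,-2.83)
v5: (0,4) → rotate → (3.75877,1.36808) → ×s → (4.36957,1.59039) → (4.37,1.59)
v6: (-2.5,5) → rotate → (3.84341,4.05933) → ×s → (4.46797,4.71897) → (4.47,4.72)
v7: (-5,-4) → rotate → (-5.46887,3.33038) → ×s → (-6.35756,3.87157) → (-6.36,3.87)

Cross-section at z=1: (-7.45,3.47) (-0.59,-5.16) (2.68,-3.97) (4.12,-2.83) (4.37,1.59) (4.47,4.72) (-6.36,3.87)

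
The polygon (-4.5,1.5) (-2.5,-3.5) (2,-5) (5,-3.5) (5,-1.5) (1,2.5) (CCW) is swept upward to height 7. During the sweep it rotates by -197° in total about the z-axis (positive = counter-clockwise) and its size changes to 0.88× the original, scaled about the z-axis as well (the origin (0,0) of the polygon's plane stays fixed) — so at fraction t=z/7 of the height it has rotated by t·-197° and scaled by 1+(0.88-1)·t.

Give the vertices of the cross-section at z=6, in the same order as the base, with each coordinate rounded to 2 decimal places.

Cross-section at z=6: (4.22,-0.54) (1.59,3.51) (-2.63,4.05) (-5.01,2.21) (-4.66,0.45) (-0.45,-2.37)

t = z/height = 6/7 = 0.857143
s = 1 + (scale-1)·z/height = 1 + (0.88-1)·6/7 = 0.897143
θ = twist·z/height = -197°·6/7 = -168.8571° = -2.947113 rad
cos θ = -0.981148, sin θ = -0.193256 (intermediates below are computed at full precision and shown rounded to 5 d.p.)
v1: (-4.5,1.5) → rotate → (4.70505,-0.60207) → ×s → (4.22110,-0.54014) → (4.22,-0.54)
v2: (-2.5,-3.5) → rotate → (1.77648,3.91716) → ×s → (1.59375,3.51425) → (1.59,3.51)
v3: (2,-5) → rotate → (-2.92858,4.51923) → ×s → (-2.62735,4.05439) → (-2.63,4.05)
v4: (5,-3.5) → rotate → (-5.58214,2.46774) → ×s → (-5.00797,2.21392) → (-5.01,2.21)
v5: (5,-1.5) → rotate → (-5.19563,0.50544) → ×s → (-4.66122,0.45345) → (-4.66,0.45)
v6: (1,2.5) → rotate → (-0.49801,-2.64613) → ×s → (-0.44678,-2.37395) → (-0.45,-2.37)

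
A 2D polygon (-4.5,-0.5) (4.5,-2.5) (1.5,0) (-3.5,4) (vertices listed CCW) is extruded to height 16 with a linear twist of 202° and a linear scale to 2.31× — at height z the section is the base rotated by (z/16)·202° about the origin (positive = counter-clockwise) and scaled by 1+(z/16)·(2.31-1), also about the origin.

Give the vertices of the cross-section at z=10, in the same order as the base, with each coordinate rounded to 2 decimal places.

t = z/height = 10/16 = 0.625
s = 1 + (scale-1)·z/height = 1 + (2.31-1)·10/16 = 1.818750
θ = twist·z/height = 202°·10/16 = 126.2500° = 2.203478 rad
cos θ = -0.591310, sin θ = 0.806445 (intermediates below are computed at full precision and shown rounded to 5 d.p.)
v1: (-4.5,-0.5) → rotate → (3.06412,-3.33335) → ×s → (5.57286,-6.06252) → (5.57,-6.06)
v2: (4.5,-2.5) → rotate → (-0.64478,5.10727) → ×s → (-1.17270,9.28886) → (-1.17,9.29)
v3: (1.5,0) → rotate → (-0.88696,1.20967) → ×s → (-1.61317,2.20008) → (-1.61,2.20)
v4: (-3.5,4) → rotate → (-1.15619,-5.18779) → ×s → (-2.10283,-9.43530) → (-2.10,-9.44)

Cross-section at z=10: (5.57,-6.06) (-1.17,9.29) (-1.61,2.20) (-2.10,-9.44)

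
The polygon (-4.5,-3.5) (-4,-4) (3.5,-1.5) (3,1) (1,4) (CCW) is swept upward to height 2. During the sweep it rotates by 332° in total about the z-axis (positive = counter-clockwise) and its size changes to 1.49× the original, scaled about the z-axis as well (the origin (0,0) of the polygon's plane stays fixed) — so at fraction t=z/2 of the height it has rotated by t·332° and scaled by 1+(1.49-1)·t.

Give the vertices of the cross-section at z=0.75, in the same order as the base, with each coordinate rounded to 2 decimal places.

t = z/height = 0.75/2 = 0.375
s = 1 + (scale-1)·z/height = 1 + (1.49-1)·0.75/2 = 1.183750
θ = twist·z/height = 332°·0.75/2 = 124.5000° = 2.172935 rad
cos θ = -0.566406, sin θ = 0.824126 (intermediates below are computed at full precision and shown rounded to 5 d.p.)
v1: (-4.5,-3.5) → rotate → (5.43327,-1.72615) → ×s → (6.43163,-2.04333) → (6.43,-2.04)
v2: (-4,-4) → rotate → (5.56213,-1.03088) → ×s → (6.58417,-1.22030) → (6.58,-1.22)
v3: (3.5,-1.5) → rotate → (-0.74623,3.73405) → ×s → (-0.88335,4.42018) → (-0.88,4.42)
v4: (3,1) → rotate → (-2.52334,1.90597) → ×s → (-2.98701,2.25619) → (-2.99,2.26)
v5: (1,4) → rotate → (-3.86291,-1.44150) → ×s → (-4.57272,-1.70637) → (-4.57,-1.71)

Cross-section at z=0.75: (6.43,-2.04) (6.58,-1.22) (-0.88,4.42) (-2.99,2.26) (-4.57,-1.71)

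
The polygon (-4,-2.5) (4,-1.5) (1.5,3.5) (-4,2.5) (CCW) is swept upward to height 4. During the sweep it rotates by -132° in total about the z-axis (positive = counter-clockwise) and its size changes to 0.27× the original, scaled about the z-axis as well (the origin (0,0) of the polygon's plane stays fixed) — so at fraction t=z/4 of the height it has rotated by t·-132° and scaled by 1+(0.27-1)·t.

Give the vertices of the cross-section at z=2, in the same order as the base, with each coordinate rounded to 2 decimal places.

t = z/height = 2/4 = 0.5
s = 1 + (scale-1)·z/height = 1 + (0.27-1)·2/4 = 0.635000
θ = twist·z/height = -132°·2/4 = -66.0000° = -1.151917 rad
cos θ = 0.406737, sin θ = -0.913545 (intermediates below are computed at full precision and shown rounded to 5 d.p.)
v1: (-4,-2.5) → rotate → (-3.91081,2.63734) → ×s → (-2.48336,1.67471) → (-2.48,1.67)
v2: (4,-1.5) → rotate → (0.25663,-4.26429) → ×s → (0.16296,-2.70782) → (0.16,-2.71)
v3: (1.5,3.5) → rotate → (3.80751,0.05326) → ×s → (2.41777,0.03382) → (2.42,0.03)
v4: (-4,2.5) → rotate → (0.65692,4.67102) → ×s → (0.41714,2.96610) → (0.42,2.97)

Cross-section at z=2: (-2.48,1.67) (0.16,-2.71) (2.42,0.03) (0.42,2.97)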